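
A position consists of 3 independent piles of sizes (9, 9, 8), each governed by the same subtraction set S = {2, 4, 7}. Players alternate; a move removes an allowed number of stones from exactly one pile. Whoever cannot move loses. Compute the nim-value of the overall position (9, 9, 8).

1

All piles use S = {2, 4, 7}:
n : 0 1 2 3 4 5 6 7 8 9
G : 0 0 1 1 2 2 0 3 1 0
Pile A: G(9) = 0.
Pile B: G(9) = 0.
Pile C: G(8) = 1.
Combined Grundy value = 0 ⊕ 0 ⊕ 1 = 1.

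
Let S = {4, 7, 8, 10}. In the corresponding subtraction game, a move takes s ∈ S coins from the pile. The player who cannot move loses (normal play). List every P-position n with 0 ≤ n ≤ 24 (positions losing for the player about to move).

0, 1, 2, 3, 14, 15, 16, 17

n :  0  1  2  3  4  5  6  7  8  9 10 11 12 13 14 15 16 17 18 19 20 21 22 23 24
G :  0  0  0  0  1  1  1  1  2  2  2  2  3  3  0  0  0  0  1  1  1  1  2  2  2
P-positions are exactly the n with G(n) = 0.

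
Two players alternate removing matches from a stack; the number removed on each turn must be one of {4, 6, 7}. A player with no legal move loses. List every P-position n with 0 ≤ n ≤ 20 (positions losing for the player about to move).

0, 1, 2, 3, 11, 12, 13, 14

G(0) = 0
G(1) = mex{} = 0
G(2) = mex{} = 0
G(3) = mex{} = 0
G(4) = mex{0} = 1
G(5) = mex{0} = 1
G(6) = mex{0,0} = 1
G(7) = mex{0,0,0} = 1
G(8) = mex{1,0,0} = 2
G(9) = mex{1,0,0} = 2
G(10) = mex{1,1,0} = 2
G(11) = mex{1,1,1} = 0
G(12) = mex{2,1,1} = 0
G(13) = mex{2,1,1} = 0
G(14) = mex{2,2,1} = 0
G(15) = mex{0,2,2} = 1
G(16) = mex{0,2,2} = 1
G(17) = mex{0,0,2} = 1
G(18) = mex{0,0,0} = 1
G(19) = mex{1,0,0} = 2
G(20) = mex{1,0,0} = 2
P-positions are exactly the n with G(n) = 0.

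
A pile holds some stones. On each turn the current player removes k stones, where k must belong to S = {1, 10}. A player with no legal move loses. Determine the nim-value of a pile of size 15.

G(0) = 0
G(1) = mex{0} = 1
G(2) = mex{1} = 0
G(3) = mex{0} = 1
G(4) = mex{1} = 0
G(5) = mex{0} = 1
G(6) = mex{1} = 0
G(7) = mex{0} = 1
G(8) = mex{1} = 0
G(9) = mex{0} = 1
G(10) = mex{1,0} = 2
G(11) = mex{2,1} = 0
G(12) = mex{0,0} = 1
G(13) = mex{1,1} = 0
G(14) = mex{0,0} = 1
G(15) = mex{1,1} = 0

0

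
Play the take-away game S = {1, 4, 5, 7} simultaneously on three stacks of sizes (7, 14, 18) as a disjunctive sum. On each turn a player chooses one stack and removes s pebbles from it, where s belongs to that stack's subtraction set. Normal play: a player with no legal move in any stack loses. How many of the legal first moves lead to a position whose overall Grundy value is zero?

5

All stacks use S = {1, 4, 5, 7}:
G(0) = 0
G(1) = mex{0} = 1
G(2) = mex{1} = 0
G(3) = mex{0} = 1
G(4) = mex{1,0} = 2
G(5) = mex{2,1,0} = 3
G(6) = mex{3,0,1} = 2
G(7) = mex{2,1,0,0} = 3
G(8) = mex{3,2,1,1} = 0
G(9) = mex{0,3,2,0} = 1
G(10) = mex{1,2,3,1} = 0
G(11) = mex{0,3,2,2} = 1
G(12) = mex{1,0,3,3} = 2
G(13) = mex{2,1,0,2} = 3
G(14) = mex{3,0,1,3} = 2
G(15) = mex{2,1,0,0} = 3
G(16) = mex{3,2,1,1} = 0
G(17) = mex{0,3,2,0} = 1
G(18) = mex{1,2,3,1} = 0
Stack A: G(7) = 3.
Stack B: G(14) = 2.
Stack C: G(18) = 0.
Combined Grundy value = 3 ⊕ 2 ⊕ 0 = 1.
A winning move leaves total XOR = 0, i.e. changes one component's Grundy value g to g ⊕ X where X is the current total.
Stack A: need g' = 3⊕1 = 2. Options: 7−1→G=2, 7−4→G=1, 7−5→G=0, 7−7→G=0. Hits: 1.
Stack B: need g' = 2⊕1 = 3. Options: 14−1→G=3, 14−4→G=0, 14−5→G=1, 14−7→G=3. Hits: 2.
Stack C: need g' = 0⊕1 = 1. Options: 18−1→G=1, 18−4→G=2, 18−5→G=3, 18−7→G=1. Hits: 2.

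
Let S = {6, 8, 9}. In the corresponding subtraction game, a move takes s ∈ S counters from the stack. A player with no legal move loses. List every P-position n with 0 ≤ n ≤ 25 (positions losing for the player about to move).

0, 1, 2, 3, 4, 5, 15, 16, 17, 18, 19, 20

G(0) = 0
G(1) = mex{} = 0
G(2) = mex{} = 0
G(3) = mex{} = 0
G(4) = mex{} = 0
G(5) = mex{} = 0
G(6) = mex{0} = 1
G(7) = mex{0} = 1
G(8) = mex{0,0} = 1
G(9) = mex{0,0,0} = 1
G(10) = mex{0,0,0} = 1
G(11) = mex{0,0,0} = 1
G(12) = mex{1,0,0} = 2
G(13) = mex{1,0,0} = 2
G(14) = mex{1,1,0} = 2
G(15) = mex{1,1,1} = 0
G(16) = mex{1,1,1} = 0
G(17) = mex{1,1,1} = 0
G(18) = mex{2,1,1} = 0
G(19) = mex{2,1,1} = 0
G(20) = mex{2,2,1} = 0
G(21) = mex{0,2,2} = 1
G(22) = mex{0,2,2} = 1
G(23) = mex{0,0,2} = 1
G(24) = mex{0,0,0} = 1
G(25) = mex{0,0,0} = 1
P-positions are exactly the n with G(n) = 0.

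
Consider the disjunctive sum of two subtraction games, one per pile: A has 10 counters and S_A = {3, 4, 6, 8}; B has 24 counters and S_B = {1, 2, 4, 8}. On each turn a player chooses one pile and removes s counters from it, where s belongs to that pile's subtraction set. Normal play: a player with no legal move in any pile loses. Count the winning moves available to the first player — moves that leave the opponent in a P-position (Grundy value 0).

1

Pile A, S = {3, 4, 6, 8}:
n :  0  1  2  3  4  5  6  7  8  9 10
G :  0  0  0  1  1  1  2  2  2  3  3
G_A(10) = 3.
Pile B, S = {1, 2, 4, 8}:
n :  0  1  2  3  4  5  6  7  8  9 10 11 12 13 14 15 16 17 18 19 20 21 22 23 24
G :  0  1  2  0  1  2  0  1  2  0  1  2  0  1  2  0  1  2  0  1  2  0  1  2  0
G_B(24) = 0.
Combined Grundy value = 3 ⊕ 0 = 3.
A winning move leaves total XOR = 0, i.e. changes one component's Grundy value g to g ⊕ X where X is the current total.
Pile A: need g' = 3⊕3 = 0. Options: 10−3→G=2, 10−4→G=2, 10−6→G=1, 10−8→G=0. Hits: 1.
Pile B: need g' = 0⊕3 = 3. Options: 24−1→G=2, 24−2→G=1, 24−4→G=2, 24−8→G=1. Hits: 0.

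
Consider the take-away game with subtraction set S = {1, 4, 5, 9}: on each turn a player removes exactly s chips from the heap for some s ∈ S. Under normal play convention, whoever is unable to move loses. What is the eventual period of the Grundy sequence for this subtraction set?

G(0) = 0
G(1) = mex{0} = 1
G(2) = mex{1} = 0
G(3) = mex{0} = 1
G(4) = mex{1,0} = 2
G(5) = mex{2,1,0} = 3
G(6) = mex{3,0,1} = 2
G(7) = mex{2,1,0} = 3
G(8) = mex{3,2,1} = 0
G(9) = mex{0,3,2,0} = 1
G(10) = mex{1,2,3,1} = 0
G(11) = mex{0,3,2,0} = 1
G(12) = mex{1,0,3,1} = 2
G(13) = mex{2,1,0,2} = 3
G(14) = mex{3,0,1,3} = 2
G(15) = mex{2,1,0,2} = 3
G(16) = mex{3,2,1,3} = 0
G(17) = mex{0,3,2,0} = 1
G(18) = mex{1,2,3,1} = 0
G(n+8) = G(n) holds for n = 0,…,8 (a full window of length max(S) = 9), so the sequence is purely periodic with period 8.

8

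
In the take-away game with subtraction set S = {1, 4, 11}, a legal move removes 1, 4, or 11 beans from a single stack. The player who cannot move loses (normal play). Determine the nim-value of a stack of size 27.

n :  0  1  2  3  4  5  6  7  8  9 10 11 12 13 14 15 16 17 18 19 20 21 22 23 24 25 26 27
G :  0  1  0  1  2  0  1  0  1  2  0  1  0  1  2  0  1  0  1  2  0  1  0  1  2  0  1  0

0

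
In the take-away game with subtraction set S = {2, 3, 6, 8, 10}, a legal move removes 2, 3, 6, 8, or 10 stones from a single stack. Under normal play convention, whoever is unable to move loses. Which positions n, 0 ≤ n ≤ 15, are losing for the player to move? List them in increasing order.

n :  0  1  2  3  4  5  6  7  8  9 10 11 12 13 14 15
G :  0  0  1  1  2  0  3  1  2  2  3  3  0  2  1  3
P-positions are exactly the n with G(n) = 0.

0, 1, 5, 12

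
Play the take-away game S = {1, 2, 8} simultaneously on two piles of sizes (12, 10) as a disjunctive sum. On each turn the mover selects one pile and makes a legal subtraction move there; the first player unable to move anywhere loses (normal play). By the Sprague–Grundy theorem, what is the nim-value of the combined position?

1

All piles use S = {1, 2, 8}:
G(0) = 0
G(1) = mex{0} = 1
G(2) = mex{1,0} = 2
G(3) = mex{2,1} = 0
G(4) = mex{0,2} = 1
G(5) = mex{1,0} = 2
G(6) = mex{2,1} = 0
G(7) = mex{0,2} = 1
G(8) = mex{1,0,0} = 2
G(9) = mex{2,1,1} = 0
G(10) = mex{0,2,2} = 1
G(11) = mex{1,0,0} = 2
G(12) = mex{2,1,1} = 0
Pile A: G(12) = 0.
Pile B: G(10) = 1.
Combined Grundy value = 0 ⊕ 1 = 1.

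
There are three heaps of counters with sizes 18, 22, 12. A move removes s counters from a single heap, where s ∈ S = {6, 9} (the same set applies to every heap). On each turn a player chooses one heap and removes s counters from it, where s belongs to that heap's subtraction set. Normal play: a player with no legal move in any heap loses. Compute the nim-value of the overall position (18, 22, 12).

3

All heaps use S = {6, 9}:
n :  0  1  2  3  4  5  6  7  8  9 10 11 12 13 14 15 16 17 18 19 20 21 22
G :  0  0  0  0  0  0  1  1  1  1  1  1  2  2  2  0  0  0  0  0  0  1  1
Heap A: G(18) = 0.
Heap B: G(22) = 1.
Heap C: G(12) = 2.
Combined Grundy value = 0 ⊕ 1 ⊕ 2 = 3.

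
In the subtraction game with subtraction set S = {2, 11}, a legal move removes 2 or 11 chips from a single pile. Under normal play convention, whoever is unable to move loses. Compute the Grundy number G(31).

G(0) = 0
G(1) = mex{} = 0
G(2) = mex{0} = 1
G(3) = mex{0} = 1
G(4) = mex{1} = 0
G(5) = mex{1} = 0
G(6) = mex{0} = 1
G(7) = mex{0} = 1
G(8) = mex{1} = 0
G(9) = mex{1} = 0
G(10) = mex{0} = 1
G(11) = mex{0,0} = 1
G(12) = mex{1,0} = 2
G(13) = mex{1,1} = 0
G(14) = mex{2,1} = 0
G(15) = mex{0,0} = 1
G(16) = mex{0,0} = 1
G(17) = mex{1,1} = 0
G(18) = mex{1,1} = 0
G(19) = mex{0,0} = 1
G(20) = mex{0,0} = 1
G(21) = mex{1,1} = 0
G(22) = mex{1,1} = 0
G(23) = mex{0,2} = 1
G(24) = mex{0,0} = 1
G(25) = mex{1,0} = 2
G(26) = mex{1,1} = 0
G(27) = mex{2,1} = 0
G(28) = mex{0,0} = 1
G(29) = mex{0,0} = 1
G(30) = mex{1,1} = 0
G(31) = mex{1,1} = 0

0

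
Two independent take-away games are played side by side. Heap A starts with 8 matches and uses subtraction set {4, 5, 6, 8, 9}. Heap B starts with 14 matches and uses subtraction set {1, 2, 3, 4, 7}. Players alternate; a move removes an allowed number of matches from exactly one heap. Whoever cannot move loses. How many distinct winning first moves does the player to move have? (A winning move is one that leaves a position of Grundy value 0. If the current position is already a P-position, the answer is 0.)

Heap A, S = {4, 5, 6, 8, 9}:
n : 0 1 2 3 4 5 6 7 8
G : 0 0 0 0 1 1 1 1 2
G_A(8) = 2.
Heap B, S = {1, 2, 3, 4, 7}:
G(0) = 0
G(1) = mex{0} = 1
G(2) = mex{1,0} = 2
G(3) = mex{2,1,0} = 3
G(4) = mex{3,2,1,0} = 4
G(5) = mex{4,3,2,1} = 0
G(6) = mex{0,4,3,2} = 1
G(7) = mex{1,0,4,3,0} = 2
G(8) = mex{2,1,0,4,1} = 3
G(9) = mex{3,2,1,0,2} = 4
G(10) = mex{4,3,2,1,3} = 0
G(11) = mex{0,4,3,2,4} = 1
G(12) = mex{1,0,4,3,0} = 2
G(13) = mex{2,1,0,4,1} = 3
G(14) = mex{3,2,1,0,2} = 4
G_B(14) = 4.
Combined Grundy value = 2 ⊕ 4 = 6.
A winning move leaves total XOR = 0, i.e. changes one component's Grundy value g to g ⊕ X where X is the current total.
Heap A: need g' = 2⊕6 = 4. Options: 8−4→G=1, 8−5→G=0, 8−6→G=0, 8−8→G=0. Hits: 0.
Heap B: need g' = 4⊕6 = 2. Options: 14−1→G=3, 14−2→G=2, 14−3→G=1, 14−4→G=0, 14−7→G=2. Hits: 2.

2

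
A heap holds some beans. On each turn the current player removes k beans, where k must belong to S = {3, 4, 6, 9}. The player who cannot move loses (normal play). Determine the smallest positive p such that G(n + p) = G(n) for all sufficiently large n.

n :  0  1  2  3  4  5  6  7  8  9 10 11 12 13 14 15 16 17 18 19 20 21 22 23 24 25
G :  0  0  0  1  1  1  2  2  2  3  3  3  0  0  0  1  1  1  2  2  2  3  3  3  0  0
G(n+12) = G(n) holds for n = 0,…,8 (a full window of length max(S) = 9), so the sequence is purely periodic with period 12.

12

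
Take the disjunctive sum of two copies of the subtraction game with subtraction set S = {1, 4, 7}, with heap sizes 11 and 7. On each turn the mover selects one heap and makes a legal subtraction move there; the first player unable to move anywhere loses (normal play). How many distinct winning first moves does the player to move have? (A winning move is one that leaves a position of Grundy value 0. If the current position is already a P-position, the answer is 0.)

All heaps use S = {1, 4, 7}:
G(0) = 0
G(1) = mex{0} = 1
G(2) = mex{1} = 0
G(3) = mex{0} = 1
G(4) = mex{1,0} = 2
G(5) = mex{2,1} = 0
G(6) = mex{0,0} = 1
G(7) = mex{1,1,0} = 2
G(8) = mex{2,2,1} = 0
G(9) = mex{0,0,0} = 1
G(10) = mex{1,1,1} = 0
G(11) = mex{0,2,2} = 1
Heap A: G(11) = 1.
Heap B: G(7) = 2.
Combined Grundy value = 1 ⊕ 2 = 3.
A winning move leaves total XOR = 0, i.e. changes one component's Grundy value g to g ⊕ X where X is the current total.
Heap A: need g' = 1⊕3 = 2. Options: 11−1→G=0, 11−4→G=2, 11−7→G=2. Hits: 2.
Heap B: need g' = 2⊕3 = 1. Options: 7−1→G=1, 7−4→G=1, 7−7→G=0. Hits: 2.

4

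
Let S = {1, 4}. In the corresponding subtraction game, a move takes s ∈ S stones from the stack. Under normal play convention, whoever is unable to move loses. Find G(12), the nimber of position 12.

n :  0  1  2  3  4  5  6  7  8  9 10 11 12
G :  0  1  0  1  2  0  1  0  1  2  0  1  0

0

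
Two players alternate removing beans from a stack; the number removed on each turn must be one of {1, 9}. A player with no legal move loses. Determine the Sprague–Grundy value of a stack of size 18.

0

G(0) = 0
G(1) = mex{0} = 1
G(2) = mex{1} = 0
G(3) = mex{0} = 1
G(4) = mex{1} = 0
G(5) = mex{0} = 1
G(6) = mex{1} = 0
G(7) = mex{0} = 1
G(8) = mex{1} = 0
G(9) = mex{0,0} = 1
G(10) = mex{1,1} = 0
G(11) = mex{0,0} = 1
G(12) = mex{1,1} = 0
G(13) = mex{0,0} = 1
G(14) = mex{1,1} = 0
G(15) = mex{0,0} = 1
G(16) = mex{1,1} = 0
G(17) = mex{0,0} = 1
G(18) = mex{1,1} = 0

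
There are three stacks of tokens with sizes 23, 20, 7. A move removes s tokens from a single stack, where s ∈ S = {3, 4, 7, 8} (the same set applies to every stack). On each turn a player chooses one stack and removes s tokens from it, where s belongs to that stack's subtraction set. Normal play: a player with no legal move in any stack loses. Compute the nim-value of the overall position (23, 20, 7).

All stacks use S = {3, 4, 7, 8}:
G(0) = 0
G(1) = mex{} = 0
G(2) = mex{} = 0
G(3) = mex{0} = 1
G(4) = mex{0,0} = 1
G(5) = mex{0,0} = 1
G(6) = mex{1,0} = 2
G(7) = mex{1,1,0} = 2
G(8) = mex{1,1,0,0} = 2
G(9) = mex{2,1,0,0} = 3
G(10) = mex{2,2,1,0} = 3
G(11) = mex{2,2,1,1} = 0
G(12) = mex{3,2,1,1} = 0
G(13) = mex{3,3,2,1} = 0
G(14) = mex{0,3,2,2} = 1
G(15) = mex{0,0,2,2} = 1
G(16) = mex{0,0,3,2} = 1
G(17) = mex{1,0,3,3} = 2
G(18) = mex{1,1,0,3} = 2
G(19) = mex{1,1,0,0} = 2
G(20) = mex{2,1,0,0} = 3
G(21) = mex{2,2,1,0} = 3
G(22) = mex{2,2,1,1} = 0
G(23) = mex{3,2,1,1} = 0
Stack A: G(23) = 0.
Stack B: G(20) = 3.
Stack C: G(7) = 2.
Combined Grundy value = 0 ⊕ 3 ⊕ 2 = 1.

1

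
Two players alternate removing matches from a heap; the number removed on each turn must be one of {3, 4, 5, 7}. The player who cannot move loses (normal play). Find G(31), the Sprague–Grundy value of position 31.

G(0) = 0
G(1) = mex{} = 0
G(2) = mex{} = 0
G(3) = mex{0} = 1
G(4) = mex{0,0} = 1
G(5) = mex{0,0,0} = 1
G(6) = mex{1,0,0} = 2
G(7) = mex{1,1,0,0} = 2
G(8) = mex{1,1,1,0} = 2
G(9) = mex{2,1,1,0} = 3
G(10) = mex{2,2,1,1} = 0
G(11) = mex{2,2,2,1} = 0
G(12) = mex{3,2,2,1} = 0
G(13) = mex{0,3,2,2} = 1
G(14) = mex{0,0,3,2} = 1
G(15) = mex{0,0,0,2} = 1
G(16) = mex{1,0,0,3} = 2
G(17) = mex{1,1,0,0} = 2
G(18) = mex{1,1,1,0} = 2
G(19) = mex{2,1,1,0} = 3
G(20) = mex{2,2,1,1} = 0
G(21) = mex{2,2,2,1} = 0
G(22) = mex{3,2,2,1} = 0
G(23) = mex{0,3,2,2} = 1
G(24) = mex{0,0,3,2} = 1
G(25) = mex{0,0,0,2} = 1
G(26) = mex{1,0,0,3} = 2
G(27) = mex{1,1,0,0} = 2
G(28) = mex{1,1,1,0} = 2
G(29) = mex{2,1,1,0} = 3
G(30) = mex{2,2,1,1} = 0
G(31) = mex{2,2,2,1} = 0

0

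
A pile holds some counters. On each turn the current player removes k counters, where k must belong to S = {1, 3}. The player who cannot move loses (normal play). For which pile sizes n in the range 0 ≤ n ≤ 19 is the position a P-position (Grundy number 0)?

0, 2, 4, 6, 8, 10, 12, 14, 16, 18

G(0) = 0
G(1) = mex{0} = 1
G(2) = mex{1} = 0
G(3) = mex{0,0} = 1
G(4) = mex{1,1} = 0
G(5) = mex{0,0} = 1
G(6) = mex{1,1} = 0
G(7) = mex{0,0} = 1
G(8) = mex{1,1} = 0
G(9) = mex{0,0} = 1
G(10) = mex{1,1} = 0
G(11) = mex{0,0} = 1
G(12) = mex{1,1} = 0
G(13) = mex{0,0} = 1
G(14) = mex{1,1} = 0
G(15) = mex{0,0} = 1
G(16) = mex{1,1} = 0
G(17) = mex{0,0} = 1
G(18) = mex{1,1} = 0
G(19) = mex{0,0} = 1
P-positions are exactly the n with G(n) = 0.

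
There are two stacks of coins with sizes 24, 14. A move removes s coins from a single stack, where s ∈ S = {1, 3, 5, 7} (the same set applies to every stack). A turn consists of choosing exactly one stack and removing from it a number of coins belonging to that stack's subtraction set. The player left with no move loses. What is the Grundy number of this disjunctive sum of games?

All stacks use S = {1, 3, 5, 7}:
G(0) = 0
G(1) = mex{0} = 1
G(2) = mex{1} = 0
G(3) = mex{0,0} = 1
G(4) = mex{1,1} = 0
G(5) = mex{0,0,0} = 1
G(6) = mex{1,1,1} = 0
G(7) = mex{0,0,0,0} = 1
G(8) = mex{1,1,1,1} = 0
G(9) = mex{0,0,0,0} = 1
G(10) = mex{1,1,1,1} = 0
G(11) = mex{0,0,0,0} = 1
G(12) = mex{1,1,1,1} = 0
G(13) = mex{0,0,0,0} = 1
G(14) = mex{1,1,1,1} = 0
G(15) = mex{0,0,0,0} = 1
G(16) = mex{1,1,1,1} = 0
G(17) = mex{0,0,0,0} = 1
G(18) = mex{1,1,1,1} = 0
G(19) = mex{0,0,0,0} = 1
G(20) = mex{1,1,1,1} = 0
G(21) = mex{0,0,0,0} = 1
G(22) = mex{1,1,1,1} = 0
G(23) = mex{0,0,0,0} = 1
G(24) = mex{1,1,1,1} = 0
Stack A: G(24) = 0.
Stack B: G(14) = 0.
Combined Grundy value = 0 ⊕ 0 = 0.

0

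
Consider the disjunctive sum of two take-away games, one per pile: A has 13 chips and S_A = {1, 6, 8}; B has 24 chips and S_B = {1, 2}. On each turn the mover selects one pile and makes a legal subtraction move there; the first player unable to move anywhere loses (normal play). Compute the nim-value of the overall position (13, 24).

2

Pile A, S = {1, 6, 8}:
n :  0  1  2  3  4  5  6  7  8  9 10 11 12 13
G :  0  1  0  1  0  1  2  0  1  0  1  0  1  2
G_A(13) = 2.
Pile B, S = {1, 2}:
G(0) = 0
G(1) = mex{0} = 1
G(2) = mex{1,0} = 2
G(3) = mex{2,1} = 0
G(4) = mex{0,2} = 1
G(5) = mex{1,0} = 2
G(6) = mex{2,1} = 0
G(7) = mex{0,2} = 1
G(8) = mex{1,0} = 2
G(9) = mex{2,1} = 0
G(10) = mex{0,2} = 1
G(11) = mex{1,0} = 2
G(12) = mex{2,1} = 0
G(13) = mex{0,2} = 1
G(14) = mex{1,0} = 2
G(15) = mex{2,1} = 0
G(16) = mex{0,2} = 1
G(17) = mex{1,0} = 2
G(18) = mex{2,1} = 0
G(19) = mex{0,2} = 1
G(20) = mex{1,0} = 2
G(21) = mex{2,1} = 0
G(22) = mex{0,2} = 1
G(23) = mex{1,0} = 2
G(24) = mex{2,1} = 0
G_B(24) = 0.
Combined Grundy value = 2 ⊕ 0 = 2.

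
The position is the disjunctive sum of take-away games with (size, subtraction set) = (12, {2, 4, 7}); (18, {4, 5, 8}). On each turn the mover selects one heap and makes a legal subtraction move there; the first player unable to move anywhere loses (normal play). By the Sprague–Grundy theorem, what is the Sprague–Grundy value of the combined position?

Heap A, S = {2, 4, 7}:
G(0) = 0
G(1) = mex{} = 0
G(2) = mex{0} = 1
G(3) = mex{0} = 1
G(4) = mex{1,0} = 2
G(5) = mex{1,0} = 2
G(6) = mex{2,1} = 0
G(7) = mex{2,1,0} = 3
G(8) = mex{0,2,0} = 1
G(9) = mex{3,2,1} = 0
G(10) = mex{1,0,1} = 2
G(11) = mex{0,3,2} = 1
G(12) = mex{2,1,2} = 0
G_A(12) = 0.
Heap B, S = {4, 5, 8}:
n :  0  1  2  3  4  5  6  7  8  9 10 11 12 13 14 15 16 17 18
G :  0  0  0  0  1  1  1  1  2  2  2  2  0  0  0  0  1  1  1
G_B(18) = 1.
Combined Grundy value = 0 ⊕ 1 = 1.

1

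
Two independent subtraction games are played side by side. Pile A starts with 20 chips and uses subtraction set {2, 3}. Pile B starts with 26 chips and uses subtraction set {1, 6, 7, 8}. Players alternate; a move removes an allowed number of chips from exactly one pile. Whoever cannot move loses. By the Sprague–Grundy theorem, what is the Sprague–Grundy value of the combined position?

0

Pile A, S = {2, 3}:
n :  0  1  2  3  4  5  6  7  8  9 10 11 12 13 14 15 16 17 18 19 20
G :  0  0  1  1  2  0  0  1  1  2  0  0  1  1  2  0  0  1  1  2  0
G_A(20) = 0.
Pile B, S = {1, 6, 7, 8}:
n :  0  1  2  3  4  5  6  7  8  9 10 11 12 13 14 15 16 17 18 19 20 21 22 23 24 25 26
G :  0  1  0  1  0  1  2  3  2  3  2  3  4  0  1  0  1  0  1  2  3  2  3  2  3  4  0
G_B(26) = 0.
Combined Grundy value = 0 ⊕ 0 = 0.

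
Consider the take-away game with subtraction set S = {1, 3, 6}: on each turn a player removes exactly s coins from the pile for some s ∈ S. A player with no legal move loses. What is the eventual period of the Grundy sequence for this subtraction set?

n :  0  1  2  3  4  5  6  7  8  9 10 11 12 13 14 15 16 17 18 19
G :  0  1  0  1  0  1  2  3  2  0  1  0  1  0  1  2  3  2  0  1
G(n+9) = G(n) holds for n = 0,…,5 (a full window of length max(S) = 6), so the sequence is purely periodic with period 9.

9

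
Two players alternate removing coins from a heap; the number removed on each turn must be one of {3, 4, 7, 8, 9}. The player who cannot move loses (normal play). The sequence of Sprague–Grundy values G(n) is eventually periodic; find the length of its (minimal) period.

n :  0  1  2  3  4  5  6  7  8  9 10 11 12 13 14 15 16 17 18 19 20 21 22 23 24 25
G :  0  0  0  1  1  1  2  2  2  3  3  3  0  0  0  1  1  1  2  2  2  3  3  3  0  0
G(n+12) = G(n) holds for n = 0,…,8 (a full window of length max(S) = 9), so the sequence is purely periodic with period 12.

12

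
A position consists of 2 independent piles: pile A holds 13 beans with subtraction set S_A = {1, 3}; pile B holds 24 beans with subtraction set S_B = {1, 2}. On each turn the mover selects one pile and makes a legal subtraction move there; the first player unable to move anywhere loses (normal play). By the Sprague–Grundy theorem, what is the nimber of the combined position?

1

Pile A, S = {1, 3}:
G(0) = 0
G(1) = mex{0} = 1
G(2) = mex{1} = 0
G(3) = mex{0,0} = 1
G(4) = mex{1,1} = 0
G(5) = mex{0,0} = 1
G(6) = mex{1,1} = 0
G(7) = mex{0,0} = 1
G(8) = mex{1,1} = 0
G(9) = mex{0,0} = 1
G(10) = mex{1,1} = 0
G(11) = mex{0,0} = 1
G(12) = mex{1,1} = 0
G(13) = mex{0,0} = 1
G_A(13) = 1.
Pile B, S = {1, 2}:
n :  0  1  2  3  4  5  6  7  8  9 10 11 12 13 14 15 16 17 18 19 20 21 22 23 24
G :  0  1  2  0  1  2  0  1  2  0  1  2  0  1  2  0  1  2  0  1  2  0  1  2  0
G_B(24) = 0.
Combined Grundy value = 1 ⊕ 0 = 1.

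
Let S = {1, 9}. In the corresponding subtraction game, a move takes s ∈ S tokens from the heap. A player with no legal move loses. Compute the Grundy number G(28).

0

G(0) = 0
G(1) = mex{0} = 1
G(2) = mex{1} = 0
G(3) = mex{0} = 1
G(4) = mex{1} = 0
G(5) = mex{0} = 1
G(6) = mex{1} = 0
G(7) = mex{0} = 1
G(8) = mex{1} = 0
G(9) = mex{0,0} = 1
G(10) = mex{1,1} = 0
G(11) = mex{0,0} = 1
G(12) = mex{1,1} = 0
G(13) = mex{0,0} = 1
G(14) = mex{1,1} = 0
G(15) = mex{0,0} = 1
G(16) = mex{1,1} = 0
G(17) = mex{0,0} = 1
G(18) = mex{1,1} = 0
G(19) = mex{0,0} = 1
G(20) = mex{1,1} = 0
G(21) = mex{0,0} = 1
G(22) = mex{1,1} = 0
G(23) = mex{0,0} = 1
G(24) = mex{1,1} = 0
G(25) = mex{0,0} = 1
G(26) = mex{1,1} = 0
G(27) = mex{0,0} = 1
G(28) = mex{1,1} = 0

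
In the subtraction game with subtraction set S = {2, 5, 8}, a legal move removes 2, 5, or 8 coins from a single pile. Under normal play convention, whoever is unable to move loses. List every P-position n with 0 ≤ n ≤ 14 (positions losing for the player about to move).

0, 1, 4, 7, 10, 11, 14

G(0) = 0
G(1) = mex{} = 0
G(2) = mex{0} = 1
G(3) = mex{0} = 1
G(4) = mex{1} = 0
G(5) = mex{1,0} = 2
G(6) = mex{0,0} = 1
G(7) = mex{2,1} = 0
G(8) = mex{1,1,0} = 2
G(9) = mex{0,0,0} = 1
G(10) = mex{2,2,1} = 0
G(11) = mex{1,1,1} = 0
G(12) = mex{0,0,0} = 1
G(13) = mex{0,2,2} = 1
G(14) = mex{1,1,1} = 0
P-positions are exactly the n with G(n) = 0.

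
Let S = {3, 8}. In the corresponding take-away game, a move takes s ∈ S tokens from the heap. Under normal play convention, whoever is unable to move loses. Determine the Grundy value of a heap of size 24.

0

n :  0  1  2  3  4  5  6  7  8  9 10 11 12 13 14 15 16 17 18 19 20 21 22 23 24
G :  0  0  0  1  1  1  0  0  2  1  1  0  0  0  1  1  1  0  0  2  1  1  0  0  0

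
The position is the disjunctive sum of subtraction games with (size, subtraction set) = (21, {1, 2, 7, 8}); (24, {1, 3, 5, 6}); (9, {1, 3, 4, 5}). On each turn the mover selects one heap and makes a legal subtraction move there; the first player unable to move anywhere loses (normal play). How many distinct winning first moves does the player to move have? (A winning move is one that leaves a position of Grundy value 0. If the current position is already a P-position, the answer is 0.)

4

Heap A, S = {1, 2, 7, 8}:
G(0) = 0
G(1) = mex{0} = 1
G(2) = mex{1,0} = 2
G(3) = mex{2,1} = 0
G(4) = mex{0,2} = 1
G(5) = mex{1,0} = 2
G(6) = mex{2,1} = 0
G(7) = mex{0,2,0} = 1
G(8) = mex{1,0,1,0} = 2
G(9) = mex{2,1,2,1} = 0
G(10) = mex{0,2,0,2} = 1
G(11) = mex{1,0,1,0} = 2
G(12) = mex{2,1,2,1} = 0
G(13) = mex{0,2,0,2} = 1
G(14) = mex{1,0,1,0} = 2
G(15) = mex{2,1,2,1} = 0
G(16) = mex{0,2,0,2} = 1
G(17) = mex{1,0,1,0} = 2
G(18) = mex{2,1,2,1} = 0
G(19) = mex{0,2,0,2} = 1
G(20) = mex{1,0,1,0} = 2
G(21) = mex{2,1,2,1} = 0
G_A(21) = 0.
Heap B, S = {1, 3, 5, 6}:
G(0) = 0
G(1) = mex{0} = 1
G(2) = mex{1} = 0
G(3) = mex{0,0} = 1
G(4) = mex{1,1} = 0
G(5) = mex{0,0,0} = 1
G(6) = mex{1,1,1,0} = 2
G(7) = mex{2,0,0,1} = 3
G(8) = mex{3,1,1,0} = 2
G(9) = mex{2,2,0,1} = 3
G(10) = mex{3,3,1,0} = 2
G(11) = mex{2,2,2,1} = 0
G(12) = mex{0,3,3,2} = 1
G(13) = mex{1,2,2,3} = 0
G(14) = mex{0,0,3,2} = 1
G(15) = mex{1,1,2,3} = 0
G(16) = mex{0,0,0,2} = 1
G(17) = mex{1,1,1,0} = 2
G(18) = mex{2,0,0,1} = 3
G(19) = mex{3,1,1,0} = 2
G(20) = mex{2,2,0,1} = 3
G(21) = mex{3,3,1,0} = 2
G(22) = mex{2,2,2,1} = 0
G(23) = mex{0,3,3,2} = 1
G(24) = mex{1,2,2,3} = 0
G_B(24) = 0.
Heap C, S = {1, 3, 4, 5}:
n : 0 1 2 3 4 5 6 7 8 9
G : 0 1 0 1 2 3 2 3 0 1
G_C(9) = 1.
Combined Grundy value = 0 ⊕ 0 ⊕ 1 = 1.
A winning move leaves total XOR = 0, i.e. changes one component's Grundy value g to g ⊕ X where X is the current total.
Heap A: need g' = 0⊕1 = 1. Options: 21−1→G=2, 21−2→G=1, 21−7→G=2, 21−8→G=1. Hits: 2.
Heap B: need g' = 0⊕1 = 1. Options: 24−1→G=1, 24−3→G=2, 24−5→G=2, 24−6→G=3. Hits: 1.
Heap C: need g' = 1⊕1 = 0. Options: 9−1→G=0, 9−3→G=2, 9−4→G=3, 9−5→G=2. Hits: 1.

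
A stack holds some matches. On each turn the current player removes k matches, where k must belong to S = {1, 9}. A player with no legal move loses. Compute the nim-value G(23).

n :  0  1  2  3  4  5  6  7  8  9 10 11 12 13 14 15 16 17 18 19 20 21 22 23
G :  0  1  0  1  0  1  0  1  0  1  0  1  0  1  0  1  0  1  0  1  0  1  0  1

1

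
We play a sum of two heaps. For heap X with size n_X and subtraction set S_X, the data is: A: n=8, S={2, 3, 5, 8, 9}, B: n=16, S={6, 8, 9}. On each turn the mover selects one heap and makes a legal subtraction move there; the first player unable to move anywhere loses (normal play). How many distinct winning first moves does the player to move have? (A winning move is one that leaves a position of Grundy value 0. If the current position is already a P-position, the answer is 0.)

Heap A, S = {2, 3, 5, 8, 9}:
n : 0 1 2 3 4 5 6 7 8
G : 0 0 1 1 2 2 3 0 4
G_A(8) = 4.
Heap B, S = {6, 8, 9}:
G(0) = 0
G(1) = mex{} = 0
G(2) = mex{} = 0
G(3) = mex{} = 0
G(4) = mex{} = 0
G(5) = mex{} = 0
G(6) = mex{0} = 1
G(7) = mex{0} = 1
G(8) = mex{0,0} = 1
G(9) = mex{0,0,0} = 1
G(10) = mex{0,0,0} = 1
G(11) = mex{0,0,0} = 1
G(12) = mex{1,0,0} = 2
G(13) = mex{1,0,0} = 2
G(14) = mex{1,1,0} = 2
G(15) = mex{1,1,1} = 0
G(16) = mex{1,1,1} = 0
G_B(16) = 0.
Combined Grundy value = 4 ⊕ 0 = 4.
A winning move leaves total XOR = 0, i.e. changes one component's Grundy value g to g ⊕ X where X is the current total.
Heap A: need g' = 4⊕4 = 0. Options: 8−2→G=3, 8−3→G=2, 8−5→G=1, 8−8→G=0. Hits: 1.
Heap B: need g' = 0⊕4 = 4. Options: 16−6→G=1, 16−8→G=1, 16−9→G=1. Hits: 0.

1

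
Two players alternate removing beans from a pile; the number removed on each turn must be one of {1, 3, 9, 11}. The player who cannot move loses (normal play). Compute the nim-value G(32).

n :  0  1  2  3  4  5  6  7  8  9 10 11 12 13 14 15 16 17 18 19 20 21 22 23 24 25 26 27 28 29 30 31 32
G :  0  1  0  1  0  1  0  1  0  1  0  1  0  1  0  1  0  1  0  1  0  1  0  1  0  1  0  1  0  1  0  1  0

0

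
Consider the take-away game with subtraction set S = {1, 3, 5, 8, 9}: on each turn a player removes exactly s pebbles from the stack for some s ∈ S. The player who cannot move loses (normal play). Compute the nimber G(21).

G(0) = 0
G(1) = mex{0} = 1
G(2) = mex{1} = 0
G(3) = mex{0,0} = 1
G(4) = mex{1,1} = 0
G(5) = mex{0,0,0} = 1
G(6) = mex{1,1,1} = 0
G(7) = mex{0,0,0} = 1
G(8) = mex{1,1,1,0} = 2
G(9) = mex{2,0,0,1,0} = 3
G(10) = mex{3,1,1,0,1} = 2
G(11) = mex{2,2,0,1,0} = 3
G(12) = mex{3,3,1,0,1} = 2
G(13) = mex{2,2,2,1,0} = 3
G(14) = mex{3,3,3,0,1} = 2
G(15) = mex{2,2,2,1,0} = 3
G(16) = mex{3,3,3,2,1} = 0
G(17) = mex{0,2,2,3,2} = 1
G(18) = mex{1,3,3,2,3} = 0
G(19) = mex{0,0,2,3,2} = 1
G(20) = mex{1,1,3,2,3} = 0
G(21) = mex{0,0,0,3,2} = 1

1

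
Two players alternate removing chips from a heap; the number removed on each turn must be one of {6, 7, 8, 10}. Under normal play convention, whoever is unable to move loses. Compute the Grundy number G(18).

0

n :  0  1  2  3  4  5  6  7  8  9 10 11 12 13 14 15 16 17 18
G :  0  0  0  0  0  0  1  1  1  1  1  1  2  2  2  2  0  0  0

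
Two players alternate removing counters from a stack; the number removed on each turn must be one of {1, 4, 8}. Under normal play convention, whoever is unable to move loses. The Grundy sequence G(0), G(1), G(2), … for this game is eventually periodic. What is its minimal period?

12

G(0) = 0
G(1) = mex{0} = 1
G(2) = mex{1} = 0
G(3) = mex{0} = 1
G(4) = mex{1,0} = 2
G(5) = mex{2,1} = 0
G(6) = mex{0,0} = 1
G(7) = mex{1,1} = 0
G(8) = mex{0,2,0} = 1
G(9) = mex{1,0,1} = 2
G(10) = mex{2,1,0} = 3
G(11) = mex{3,0,1} = 2
G(12) = mex{2,1,2} = 0
G(13) = mex{0,2,0} = 1
G(14) = mex{1,3,1} = 0
G(15) = mex{0,2,0} = 1
G(16) = mex{1,0,1} = 2
G(17) = mex{2,1,2} = 0
G(18) = mex{0,0,3} = 1
G(19) = mex{1,1,2} = 0
G(20) = mex{0,2,0} = 1
G(21) = mex{1,0,1} = 2
G(22) = mex{2,1,0} = 3
G(23) = mex{3,0,1} = 2
G(24) = mex{2,1,2} = 0
G(25) = mex{0,2,0} = 1
G(n+12) = G(n) holds for n = 0,…,7 (a full window of length max(S) = 8), so the sequence is purely periodic with period 12.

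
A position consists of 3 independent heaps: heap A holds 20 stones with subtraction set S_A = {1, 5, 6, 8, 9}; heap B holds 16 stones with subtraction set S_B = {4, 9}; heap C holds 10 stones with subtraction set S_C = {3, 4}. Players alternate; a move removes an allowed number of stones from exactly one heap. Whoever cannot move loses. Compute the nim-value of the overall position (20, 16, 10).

Heap A, S = {1, 5, 6, 8, 9}:
G(0) = 0
G(1) = mex{0} = 1
G(2) = mex{1} = 0
G(3) = mex{0} = 1
G(4) = mex{1} = 0
G(5) = mex{0,0} = 1
G(6) = mex{1,1,0} = 2
G(7) = mex{2,0,1} = 3
G(8) = mex{3,1,0,0} = 2
G(9) = mex{2,0,1,1,0} = 3
G(10) = mex{3,1,0,0,1} = 2
G(11) = mex{2,2,1,1,0} = 3
G(12) = mex{3,3,2,0,1} = 4
G(13) = mex{4,2,3,1,0} = 5
G(14) = mex{5,3,2,2,1} = 0
G(15) = mex{0,2,3,3,2} = 1
G(16) = mex{1,3,2,2,3} = 0
G(17) = mex{0,4,3,3,2} = 1
G(18) = mex{1,5,4,2,3} = 0
G(19) = mex{0,0,5,3,2} = 1
G(20) = mex{1,1,0,4,3} = 2
G_A(20) = 2.
Heap B, S = {4, 9}:
n :  0  1  2  3  4  5  6  7  8  9 10 11 12 13 14 15 16
G :  0  0  0  0  1  1  1  1  0  2  2  2  1  0  0  0  0
G_B(16) = 0.
Heap C, S = {3, 4}:
n :  0  1  2  3  4  5  6  7  8  9 10
G :  0  0  0  1  1  1  2  0  0  0  1
G_C(10) = 1.
Combined Grundy value = 2 ⊕ 0 ⊕ 1 = 3.

3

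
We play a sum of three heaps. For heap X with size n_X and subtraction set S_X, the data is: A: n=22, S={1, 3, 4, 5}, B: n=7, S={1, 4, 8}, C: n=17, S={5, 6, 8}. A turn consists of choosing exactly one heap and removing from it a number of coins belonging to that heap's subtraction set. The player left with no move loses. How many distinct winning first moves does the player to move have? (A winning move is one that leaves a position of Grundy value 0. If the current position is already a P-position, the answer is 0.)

Heap A, S = {1, 3, 4, 5}:
n :  0  1  2  3  4  5  6  7  8  9 10 11 12 13 14 15 16 17 18 19 20 21 22
G :  0  1  0  1  2  3  2  3  0  1  0  1  2  3  2  3  0  1  0  1  2  3  2
G_A(22) = 2.
Heap B, S = {1, 4, 8}:
G(0) = 0
G(1) = mex{0} = 1
G(2) = mex{1} = 0
G(3) = mex{0} = 1
G(4) = mex{1,0} = 2
G(5) = mex{2,1} = 0
G(6) = mex{0,0} = 1
G(7) = mex{1,1} = 0
G_B(7) = 0.
Heap C, S = {5, 6, 8}:
n :  0  1  2  3  4  5  6  7  8  9 10 11 12 13 14 15 16 17
G :  0  0  0  0  0  1  1  1  1  1  2  2  2  0  0  0  0  0
G_C(17) = 0.
Combined Grundy value = 2 ⊕ 0 ⊕ 0 = 2.
A winning move leaves total XOR = 0, i.e. changes one component's Grundy value g to g ⊕ X where X is the current total.
Heap A: need g' = 2⊕2 = 0. Options: 22−1→G=3, 22−3→G=1, 22−4→G=0, 22−5→G=1. Hits: 1.
Heap B: need g' = 0⊕2 = 2. Options: 7−1→G=1, 7−4→G=1. Hits: 0.
Heap C: need g' = 0⊕2 = 2. Options: 17−5→G=2, 17−6→G=2, 17−8→G=1. Hits: 2.

3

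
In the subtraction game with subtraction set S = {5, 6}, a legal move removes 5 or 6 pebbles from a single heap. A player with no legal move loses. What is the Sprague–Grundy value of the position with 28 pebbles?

1

n :  0  1  2  3  4  5  6  7  8  9 10 11 12 13 14 15 16 17 18 19 20 21 22 23 24 25 26 27 28
G :  0  0  0  0  0  1  1  1  1  1  2  0  0  0  0  0  1  1  1  1  1  2  0  0  0  0  0  1  1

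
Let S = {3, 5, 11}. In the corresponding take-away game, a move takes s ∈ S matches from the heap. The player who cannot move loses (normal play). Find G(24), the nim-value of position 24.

0

n :  0  1  2  3  4  5  6  7  8  9 10 11 12 13 14 15 16 17 18 19 20 21 22 23 24
G :  0  0  0  1  1  1  2  2  0  0  0  1  1  1  2  2  0  0  0  1  1  1  2  2  0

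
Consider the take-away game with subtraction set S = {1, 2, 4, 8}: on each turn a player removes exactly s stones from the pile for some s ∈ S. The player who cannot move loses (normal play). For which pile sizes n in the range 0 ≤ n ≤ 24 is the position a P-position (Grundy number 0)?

0, 3, 6, 9, 12, 15, 18, 21, 24

n :  0  1  2  3  4  5  6  7  8  9 10 11 12 13 14 15 16 17 18 19 20 21 22 23 24
G :  0  1  2  0  1  2  0  1  2  0  1  2  0  1  2  0  1  2  0  1  2  0  1  2  0
P-positions are exactly the n with G(n) = 0.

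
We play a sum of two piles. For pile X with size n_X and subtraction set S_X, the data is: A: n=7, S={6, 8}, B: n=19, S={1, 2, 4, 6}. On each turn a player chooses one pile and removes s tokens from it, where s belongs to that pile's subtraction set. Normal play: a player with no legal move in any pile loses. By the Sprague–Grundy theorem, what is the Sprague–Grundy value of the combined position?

Pile A, S = {6, 8}:
n : 0 1 2 3 4 5 6 7
G : 0 0 0 0 0 0 1 1
G_A(7) = 1.
Pile B, S = {1, 2, 4, 6}:
n :  0  1  2  3  4  5  6  7  8  9 10 11 12 13 14 15 16 17 18 19
G :  0  1  2  0  1  2  3  4  0  1  2  0  1  2  3  4  0  1  2  0
G_B(19) = 0.
Combined Grundy value = 1 ⊕ 0 = 1.

1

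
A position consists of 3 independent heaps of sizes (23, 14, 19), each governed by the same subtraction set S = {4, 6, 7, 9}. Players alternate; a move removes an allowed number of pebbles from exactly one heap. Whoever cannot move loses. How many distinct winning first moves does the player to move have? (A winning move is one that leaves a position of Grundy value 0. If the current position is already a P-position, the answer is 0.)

3

All heaps use S = {4, 6, 7, 9}:
n :  0  1  2  3  4  5  6  7  8  9 10 11 12 13 14 15 16 17 18 19 20 21 22 23
G :  0  0  0  0  1  1  1  1  2  2  2  2  3  0  0  0  0  1  1  1  1  2  2  2
Heap A: G(23) = 2.
Heap B: G(14) = 0.
Heap C: G(19) = 1.
Combined Grundy value = 2 ⊕ 0 ⊕ 1 = 3.
A winning move leaves total XOR = 0, i.e. changes one component's Grundy value g to g ⊕ X where X is the current total.
Heap A: need g' = 2⊕3 = 1. Options: 23−4→G=1, 23−6→G=1, 23−7→G=0, 23−9→G=0. Hits: 2.
Heap B: need g' = 0⊕3 = 3. Options: 14−4→G=2, 14−6→G=2, 14−7→G=1, 14−9→G=1. Hits: 0.
Heap C: need g' = 1⊕3 = 2. Options: 19−4→G=0, 19−6→G=0, 19−7→G=3, 19−9→G=2. Hits: 1.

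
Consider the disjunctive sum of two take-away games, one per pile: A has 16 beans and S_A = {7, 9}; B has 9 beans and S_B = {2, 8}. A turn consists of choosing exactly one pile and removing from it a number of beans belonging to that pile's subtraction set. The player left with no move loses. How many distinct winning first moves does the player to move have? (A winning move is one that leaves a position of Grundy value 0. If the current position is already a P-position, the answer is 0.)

1

Pile A, S = {7, 9}:
n :  0  1  2  3  4  5  6  7  8  9 10 11 12 13 14 15 16
G :  0  0  0  0  0  0  0  1  1  1  1  1  1  1  2  2  0
G_A(16) = 0.
Pile B, S = {2, 8}:
G(0) = 0
G(1) = mex{} = 0
G(2) = mex{0} = 1
G(3) = mex{0} = 1
G(4) = mex{1} = 0
G(5) = mex{1} = 0
G(6) = mex{0} = 1
G(7) = mex{0} = 1
G(8) = mex{1,0} = 2
G(9) = mex{1,0} = 2
G_B(9) = 2.
Combined Grundy value = 0 ⊕ 2 = 2.
A winning move leaves total XOR = 0, i.e. changes one component's Grundy value g to g ⊕ X where X is the current total.
Pile A: need g' = 0⊕2 = 2. Options: 16−7→G=1, 16−9→G=1. Hits: 0.
Pile B: need g' = 2⊕2 = 0. Options: 9−2→G=1, 9−8→G=0. Hits: 1.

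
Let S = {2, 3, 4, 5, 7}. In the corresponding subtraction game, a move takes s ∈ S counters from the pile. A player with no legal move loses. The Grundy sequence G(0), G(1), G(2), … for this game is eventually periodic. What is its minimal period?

n :  0  1  2  3  4  5  6  7  8  9 10 11 12 13 14 15 16 17 18 19
G :  0  0  1  1  2  2  3  3  4  0  0  1  1  2  2  3  3  4  0  0
G(n+9) = G(n) holds for n = 0,…,6 (a full window of length max(S) = 7), so the sequence is purely periodic with period 9.

9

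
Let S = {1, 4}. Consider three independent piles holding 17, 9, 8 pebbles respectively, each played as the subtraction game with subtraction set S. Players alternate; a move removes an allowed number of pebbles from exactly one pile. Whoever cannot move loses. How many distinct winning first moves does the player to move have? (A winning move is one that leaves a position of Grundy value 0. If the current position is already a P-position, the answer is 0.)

All piles use S = {1, 4}:
G(0) = 0
G(1) = mex{0} = 1
G(2) = mex{1} = 0
G(3) = mex{0} = 1
G(4) = mex{1,0} = 2
G(5) = mex{2,1} = 0
G(6) = mex{0,0} = 1
G(7) = mex{1,1} = 0
G(8) = mex{0,2} = 1
G(9) = mex{1,0} = 2
G(10) = mex{2,1} = 0
G(11) = mex{0,0} = 1
G(12) = mex{1,1} = 0
G(13) = mex{0,2} = 1
G(14) = mex{1,0} = 2
G(15) = mex{2,1} = 0
G(16) = mex{0,0} = 1
G(17) = mex{1,1} = 0
Pile A: G(17) = 0.
Pile B: G(9) = 2.
Pile C: G(8) = 1.
Combined Grundy value = 0 ⊕ 2 ⊕ 1 = 3.
A winning move leaves total XOR = 0, i.e. changes one component's Grundy value g to g ⊕ X where X is the current total.
Pile A: need g' = 0⊕3 = 3. Options: 17−1→G=1, 17−4→G=1. Hits: 0.
Pile B: need g' = 2⊕3 = 1. Options: 9−1→G=1, 9−4→G=0. Hits: 1.
Pile C: need g' = 1⊕3 = 2. Options: 8−1→G=0, 8−4→G=2. Hits: 1.

2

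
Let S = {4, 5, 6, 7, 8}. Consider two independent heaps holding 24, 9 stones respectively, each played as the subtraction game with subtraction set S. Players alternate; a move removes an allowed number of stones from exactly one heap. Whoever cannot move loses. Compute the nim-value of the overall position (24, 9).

All heaps use S = {4, 5, 6, 7, 8}:
G(0) = 0
G(1) = mex{} = 0
G(2) = mex{} = 0
G(3) = mex{} = 0
G(4) = mex{0} = 1
G(5) = mex{0,0} = 1
G(6) = mex{0,0,0} = 1
G(7) = mex{0,0,0,0} = 1
G(8) = mex{1,0,0,0,0} = 2
G(9) = mex{1,1,0,0,0} = 2
G(10) = mex{1,1,1,0,0} = 2
G(11) = mex{1,1,1,1,0} = 2
G(12) = mex{2,1,1,1,1} = 0
G(13) = mex{2,2,1,1,1} = 0
G(14) = mex{2,2,2,1,1} = 0
G(15) = mex{2,2,2,2,1} = 0
G(16) = mex{0,2,2,2,2} = 1
G(17) = mex{0,0,2,2,2} = 1
G(18) = mex{0,0,0,2,2} = 1
G(19) = mex{0,0,0,0,2} = 1
G(20) = mex{1,0,0,0,0} = 2
G(21) = mex{1,1,0,0,0} = 2
G(22) = mex{1,1,1,0,0} = 2
G(23) = mex{1,1,1,1,0} = 2
G(24) = mex{2,1,1,1,1} = 0
Heap A: G(24) = 0.
Heap B: G(9) = 2.
Combined Grundy value = 0 ⊕ 2 = 2.

2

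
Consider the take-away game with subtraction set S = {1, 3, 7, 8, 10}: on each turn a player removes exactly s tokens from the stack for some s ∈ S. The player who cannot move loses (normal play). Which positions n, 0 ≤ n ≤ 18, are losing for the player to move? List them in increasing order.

G(0) = 0
G(1) = mex{0} = 1
G(2) = mex{1} = 0
G(3) = mex{0,0} = 1
G(4) = mex{1,1} = 0
G(5) = mex{0,0} = 1
G(6) = mex{1,1} = 0
G(7) = mex{0,0,0} = 1
G(8) = mex{1,1,1,0} = 2
G(9) = mex{2,0,0,1} = 3
G(10) = mex{3,1,1,0,0} = 2
G(11) = mex{2,2,0,1,1} = 3
G(12) = mex{3,3,1,0,0} = 2
G(13) = mex{2,2,0,1,1} = 3
G(14) = mex{3,3,1,0,0} = 2
G(15) = mex{2,2,2,1,1} = 0
G(16) = mex{0,3,3,2,0} = 1
G(17) = mex{1,2,2,3,1} = 0
G(18) = mex{0,0,3,2,2} = 1
P-positions are exactly the n with G(n) = 0.

0, 2, 4, 6, 15, 17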